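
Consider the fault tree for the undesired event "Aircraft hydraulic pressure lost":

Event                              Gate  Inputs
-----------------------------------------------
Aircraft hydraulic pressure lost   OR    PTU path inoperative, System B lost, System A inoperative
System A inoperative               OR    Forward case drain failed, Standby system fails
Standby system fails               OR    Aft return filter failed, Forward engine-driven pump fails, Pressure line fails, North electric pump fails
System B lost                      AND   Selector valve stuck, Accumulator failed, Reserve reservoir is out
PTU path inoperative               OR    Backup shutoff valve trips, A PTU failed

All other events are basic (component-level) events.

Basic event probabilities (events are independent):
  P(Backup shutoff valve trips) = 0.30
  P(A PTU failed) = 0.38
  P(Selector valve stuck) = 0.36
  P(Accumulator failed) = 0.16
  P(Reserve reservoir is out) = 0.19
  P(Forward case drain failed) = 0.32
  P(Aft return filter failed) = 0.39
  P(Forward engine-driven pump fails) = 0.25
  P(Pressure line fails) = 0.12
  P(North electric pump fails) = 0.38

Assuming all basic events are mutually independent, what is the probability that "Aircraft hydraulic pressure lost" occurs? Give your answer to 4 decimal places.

P(PTU path inoperative) [OR] = 1 − (1−0.30) × (1−0.38) = 0.566000
P(System B lost) [AND] = 0.36 × 0.16 × 0.19 = 0.010944
P(Standby system fails) [OR] = 1 − (1−0.39) × (1−0.25) × (1−0.12) × (1−0.38) = 0.750388
P(System A inoperative) [OR] = 1 − (1−0.32) × (1−0.750388) = 0.830264
P(Aircraft hydraulic pressure lost) [OR] = 1 − (1−0.566000) × (1−0.010944) × (1−0.830264) = 0.927141
Rounded to 4 decimal places: P(Aircraft hydraulic pressure lost) ≈ 0.9271.

0.9271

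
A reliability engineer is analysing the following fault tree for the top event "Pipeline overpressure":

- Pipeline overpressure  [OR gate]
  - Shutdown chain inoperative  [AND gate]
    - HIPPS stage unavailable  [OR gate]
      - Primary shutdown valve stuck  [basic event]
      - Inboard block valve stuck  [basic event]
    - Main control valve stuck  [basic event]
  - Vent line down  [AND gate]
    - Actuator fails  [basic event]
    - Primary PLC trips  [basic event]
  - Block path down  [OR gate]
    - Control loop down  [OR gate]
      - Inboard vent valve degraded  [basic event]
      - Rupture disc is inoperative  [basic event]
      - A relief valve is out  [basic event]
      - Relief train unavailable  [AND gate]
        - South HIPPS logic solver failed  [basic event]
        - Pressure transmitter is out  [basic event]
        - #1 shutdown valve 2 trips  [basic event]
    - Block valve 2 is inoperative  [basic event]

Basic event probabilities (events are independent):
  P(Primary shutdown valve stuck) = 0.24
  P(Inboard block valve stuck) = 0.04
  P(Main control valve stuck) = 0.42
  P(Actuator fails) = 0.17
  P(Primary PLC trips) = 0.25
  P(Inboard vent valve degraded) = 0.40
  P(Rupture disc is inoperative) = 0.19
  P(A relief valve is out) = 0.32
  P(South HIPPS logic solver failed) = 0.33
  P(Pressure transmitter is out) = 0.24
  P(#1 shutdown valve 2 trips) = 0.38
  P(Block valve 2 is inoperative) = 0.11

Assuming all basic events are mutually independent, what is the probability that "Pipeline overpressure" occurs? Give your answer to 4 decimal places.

P(HIPPS stage unavailable) [OR] = 1 − (1−0.24) × (1−0.04) = 0.270400
P(Shutdown chain inoperative) [AND] = 0.270400 × 0.42 = 0.113568
P(Vent line down) [AND] = 0.17 × 0.25 = 0.042500
P(Relief train unavailable) [AND] = 0.33 × 0.24 × 0.38 = 0.030096
P(Control loop down) [OR] = 1 − (1−0.40) × (1−0.19) × (1−0.32) × (1−0.030096) = 0.679466
P(Block path down) [OR] = 1 − (1−0.679466) × (1−0.11) = 0.714725
P(Pipeline overpressure) [OR] = 1 − (1−0.113568) × (1−0.042500) × (1−0.714725) = 0.757870
Rounded to 4 decimal places: P(Pipeline overpressure) ≈ 0.7579.

0.7579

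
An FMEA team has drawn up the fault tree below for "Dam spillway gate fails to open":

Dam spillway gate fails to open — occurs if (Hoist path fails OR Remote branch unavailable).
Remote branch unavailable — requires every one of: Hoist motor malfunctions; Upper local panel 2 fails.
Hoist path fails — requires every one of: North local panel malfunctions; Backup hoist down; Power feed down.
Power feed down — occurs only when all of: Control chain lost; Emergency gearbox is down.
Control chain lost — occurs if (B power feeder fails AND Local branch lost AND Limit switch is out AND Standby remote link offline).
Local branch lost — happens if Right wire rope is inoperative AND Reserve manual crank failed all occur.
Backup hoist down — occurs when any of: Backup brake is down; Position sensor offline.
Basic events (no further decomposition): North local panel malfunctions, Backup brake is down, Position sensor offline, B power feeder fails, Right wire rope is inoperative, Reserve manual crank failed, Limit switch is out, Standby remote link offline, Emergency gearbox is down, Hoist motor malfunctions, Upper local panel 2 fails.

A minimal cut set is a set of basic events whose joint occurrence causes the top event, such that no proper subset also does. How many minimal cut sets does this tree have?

Backup hoist down [OR]: union of children's cut sets → 2 cut set(s).
Local branch lost [AND]: one cut set from each child combined → 1 × 1 = 1 cut set(s).
Control chain lost [AND]: one cut set from each child combined → 1 × 1 × 1 × 1 = 1 cut set(s).
Power feed down [AND]: one cut set from each child combined → 1 × 1 = 1 cut set(s).
Hoist path fails [AND]: one cut set from each child combined → 1 × 2 × 1 = 2 cut set(s).
Remote branch unavailable [AND]: one cut set from each child combined → 1 × 1 = 1 cut set(s).
Dam spillway gate fails to open [OR]: union of children's cut sets → 3 cut set(s).
Minimal cut sets: {B power feeder fails, Backup brake is down, Emergency gearbox is down, Limit switch is out, North local panel malfunctions, Reserve manual crank failed, Right wire rope is inoperative, Standby remote link offline}; {B power feeder fails, Emergency gearbox is down, Limit switch is out, North local panel malfunctions, Position sensor offline, Reserve manual crank failed, Right wire rope is inoperative, Standby remote link offline}; {Hoist motor malfunctions, Upper local panel 2 fails}.

3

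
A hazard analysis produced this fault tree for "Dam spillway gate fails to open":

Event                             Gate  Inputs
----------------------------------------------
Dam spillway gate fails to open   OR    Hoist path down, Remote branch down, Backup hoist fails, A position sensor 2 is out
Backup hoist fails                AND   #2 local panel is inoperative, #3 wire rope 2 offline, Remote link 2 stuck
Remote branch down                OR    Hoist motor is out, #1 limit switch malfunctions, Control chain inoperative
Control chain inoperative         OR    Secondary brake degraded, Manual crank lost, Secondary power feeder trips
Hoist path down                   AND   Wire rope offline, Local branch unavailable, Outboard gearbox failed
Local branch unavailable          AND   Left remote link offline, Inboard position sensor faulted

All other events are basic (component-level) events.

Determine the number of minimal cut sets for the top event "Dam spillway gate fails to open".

Local branch unavailable [AND]: one cut set from each child combined → 1 × 1 = 1 cut set(s).
Hoist path down [AND]: one cut set from each child combined → 1 × 1 × 1 = 1 cut set(s).
Control chain inoperative [OR]: union of children's cut sets → 3 cut set(s).
Remote branch down [OR]: union of children's cut sets → 5 cut set(s).
Backup hoist fails [AND]: one cut set from each child combined → 1 × 1 × 1 = 1 cut set(s).
Dam spillway gate fails to open [OR]: union of children's cut sets → 8 cut set(s).
Minimal cut sets: {Inboard position sensor faulted, Left remote link offline, Outboard gearbox failed, Wire rope offline}; {Hoist motor is out}; {#1 limit switch malfunctions}; {Secondary brake degraded}; {Manual crank lost}; {Secondary power feeder trips}; {#2 local panel is inoperative, #3 wire rope 2 offline, Remote link 2 stuck}; {A position sensor 2 is out}.

8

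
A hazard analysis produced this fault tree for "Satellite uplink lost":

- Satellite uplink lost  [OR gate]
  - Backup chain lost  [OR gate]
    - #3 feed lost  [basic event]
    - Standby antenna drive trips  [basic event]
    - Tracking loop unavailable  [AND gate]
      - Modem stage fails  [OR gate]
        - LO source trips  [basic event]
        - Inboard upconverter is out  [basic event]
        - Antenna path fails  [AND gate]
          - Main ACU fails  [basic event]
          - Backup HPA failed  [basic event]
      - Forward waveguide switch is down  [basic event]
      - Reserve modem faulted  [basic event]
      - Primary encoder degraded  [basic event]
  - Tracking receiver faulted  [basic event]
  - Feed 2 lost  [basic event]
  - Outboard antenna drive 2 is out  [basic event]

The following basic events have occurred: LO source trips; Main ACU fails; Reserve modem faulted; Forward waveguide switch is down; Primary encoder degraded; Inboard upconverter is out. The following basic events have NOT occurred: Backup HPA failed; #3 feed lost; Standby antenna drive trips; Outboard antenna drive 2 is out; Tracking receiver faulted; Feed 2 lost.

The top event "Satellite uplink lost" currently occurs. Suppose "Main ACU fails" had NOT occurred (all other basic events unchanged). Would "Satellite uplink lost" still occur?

Counterfactual: set "Main ACU fails" to not occurred.
Antenna path fails [AND]: Main ACU fails=not, Backup HPA failed=not → not all inputs occur → does not occur.
Modem stage fails [OR]: LO source trips=occurs, Inboard upconverter is out=occurs, Antenna path fails=not → at least one input occurs → occurs.
Tracking loop unavailable [AND]: Modem stage fails=occurs, Forward waveguide switch is down=occurs, Reserve modem faulted=occurs, Primary encoder degraded=occurs → all inputs occur → occurs.
Backup chain lost [OR]: #3 feed lost=not, Standby antenna drive trips=not, Tracking loop unavailable=occurs → at least one input occurs → occurs.
Satellite uplink lost [OR]: Backup chain lost=occurs, Tracking receiver faulted=not, Feed 2 lost=not, Outboard antenna drive 2 is out=not → at least one input occurs → occurs.

Yes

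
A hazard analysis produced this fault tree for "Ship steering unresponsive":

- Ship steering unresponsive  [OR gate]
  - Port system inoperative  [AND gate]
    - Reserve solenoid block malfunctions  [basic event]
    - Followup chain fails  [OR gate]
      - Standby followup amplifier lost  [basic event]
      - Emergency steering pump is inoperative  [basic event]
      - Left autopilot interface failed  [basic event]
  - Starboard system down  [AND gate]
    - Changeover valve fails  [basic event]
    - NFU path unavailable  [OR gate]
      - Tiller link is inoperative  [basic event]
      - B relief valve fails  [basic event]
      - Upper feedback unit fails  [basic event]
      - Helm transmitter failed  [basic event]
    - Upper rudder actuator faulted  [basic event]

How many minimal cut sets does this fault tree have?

Followup chain fails [OR]: union of children's cut sets → 3 cut set(s).
Port system inoperative [AND]: one cut set from each child combined → 1 × 3 = 3 cut set(s).
NFU path unavailable [OR]: union of children's cut sets → 4 cut set(s).
Starboard system down [AND]: one cut set from each child combined → 1 × 4 × 1 = 4 cut set(s).
Ship steering unresponsive [OR]: union of children's cut sets → 7 cut set(s).
Minimal cut sets: {Reserve solenoid block malfunctions, Standby followup amplifier lost}; {Emergency steering pump is inoperative, Reserve solenoid block malfunctions}; {Left autopilot interface failed, Reserve solenoid block malfunctions}; {Changeover valve fails, Tiller link is inoperative, Upper rudder actuator faulted}; {B relief valve fails, Changeover valve fails, Upper rudder actuator faulted}; {Changeover valve fails, Upper feedback unit fails, Upper rudder actuator faulted}; {Changeover valve fails, Helm transmitter failed, Upper rudder actuator faulted}.

7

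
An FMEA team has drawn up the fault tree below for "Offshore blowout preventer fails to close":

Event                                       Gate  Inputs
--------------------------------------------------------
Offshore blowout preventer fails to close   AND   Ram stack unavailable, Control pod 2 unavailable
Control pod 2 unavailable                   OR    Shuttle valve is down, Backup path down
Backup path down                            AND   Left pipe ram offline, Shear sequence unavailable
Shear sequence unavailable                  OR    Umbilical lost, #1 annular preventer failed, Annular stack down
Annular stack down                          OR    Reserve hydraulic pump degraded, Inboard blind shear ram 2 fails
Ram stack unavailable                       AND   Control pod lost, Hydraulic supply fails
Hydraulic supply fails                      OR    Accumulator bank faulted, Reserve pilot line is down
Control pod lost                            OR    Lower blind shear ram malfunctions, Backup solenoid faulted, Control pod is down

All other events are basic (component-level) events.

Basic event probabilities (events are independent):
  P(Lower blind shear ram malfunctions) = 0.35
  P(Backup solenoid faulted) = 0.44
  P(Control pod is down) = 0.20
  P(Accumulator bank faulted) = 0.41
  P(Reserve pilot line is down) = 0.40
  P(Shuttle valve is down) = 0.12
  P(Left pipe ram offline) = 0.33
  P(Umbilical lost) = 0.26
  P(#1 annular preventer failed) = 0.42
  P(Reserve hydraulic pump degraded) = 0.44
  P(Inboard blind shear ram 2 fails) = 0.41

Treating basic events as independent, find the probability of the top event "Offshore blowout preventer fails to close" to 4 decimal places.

P(Control pod lost) [OR] = 1 − (1−0.35) × (1−0.44) × (1−0.20) = 0.708800
P(Hydraulic supply fails) [OR] = 1 − (1−0.41) × (1−0.40) = 0.646000
P(Ram stack unavailable) [AND] = 0.708800 × 0.646000 = 0.457885
P(Annular stack down) [OR] = 1 − (1−0.44) × (1−0.41) = 0.669600
P(Shear sequence unavailable) [OR] = 1 − (1−0.26) × (1−0.42) × (1−0.669600) = 0.858192
P(Backup path down) [AND] = 0.33 × 0.858192 = 0.283203
P(Control pod 2 unavailable) [OR] = 1 − (1−0.12) × (1−0.283203) = 0.369219
P(Offshore blowout preventer fails to close) [AND] = 0.457885 × 0.369219 = 0.169060
Rounded to 4 decimal places: P(Offshore blowout preventer fails to close) ≈ 0.1691.

0.1691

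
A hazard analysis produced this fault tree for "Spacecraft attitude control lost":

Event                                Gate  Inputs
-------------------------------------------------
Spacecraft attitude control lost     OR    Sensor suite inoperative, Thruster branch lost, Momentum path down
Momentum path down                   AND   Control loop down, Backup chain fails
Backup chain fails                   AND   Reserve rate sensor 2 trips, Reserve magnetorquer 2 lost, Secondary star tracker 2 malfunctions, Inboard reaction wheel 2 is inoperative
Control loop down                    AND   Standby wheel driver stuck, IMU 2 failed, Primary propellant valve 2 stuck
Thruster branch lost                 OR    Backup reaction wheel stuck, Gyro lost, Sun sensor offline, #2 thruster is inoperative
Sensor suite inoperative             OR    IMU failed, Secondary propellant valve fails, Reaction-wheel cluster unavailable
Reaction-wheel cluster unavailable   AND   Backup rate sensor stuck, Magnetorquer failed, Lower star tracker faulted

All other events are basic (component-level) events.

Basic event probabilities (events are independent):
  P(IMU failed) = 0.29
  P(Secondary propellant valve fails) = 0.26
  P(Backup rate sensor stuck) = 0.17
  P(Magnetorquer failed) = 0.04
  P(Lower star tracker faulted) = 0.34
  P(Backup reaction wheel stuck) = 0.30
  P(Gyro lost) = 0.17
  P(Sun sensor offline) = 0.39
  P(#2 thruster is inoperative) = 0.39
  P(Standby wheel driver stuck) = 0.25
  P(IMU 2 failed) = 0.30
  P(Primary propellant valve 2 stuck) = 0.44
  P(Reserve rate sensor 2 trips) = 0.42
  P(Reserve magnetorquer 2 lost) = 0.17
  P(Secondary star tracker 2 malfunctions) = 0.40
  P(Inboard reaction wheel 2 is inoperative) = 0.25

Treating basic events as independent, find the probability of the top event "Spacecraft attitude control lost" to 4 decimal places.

P(Reaction-wheel cluster unavailable) [AND] = 0.17 × 0.04 × 0.34 = 0.002312
P(Sensor suite inoperative) [OR] = 1 − (1−0.29) × (1−0.26) × (1−0.002312) = 0.475815
P(Thruster branch lost) [OR] = 1 − (1−0.30) × (1−0.17) × (1−0.39) × (1−0.39) = 0.783810
P(Control loop down) [AND] = 0.25 × 0.30 × 0.44 = 0.033000
P(Backup chain fails) [AND] = 0.42 × 0.17 × 0.40 × 0.25 = 0.007140
P(Momentum path down) [AND] = 0.033000 × 0.007140 = 0.000236
P(Spacecraft attitude control lost) [OR] = 1 − (1−0.475815) × (1−0.783810) × (1−0.000236) = 0.886703
Rounded to 4 decimal places: P(Spacecraft attitude control lost) ≈ 0.8867.

0.8867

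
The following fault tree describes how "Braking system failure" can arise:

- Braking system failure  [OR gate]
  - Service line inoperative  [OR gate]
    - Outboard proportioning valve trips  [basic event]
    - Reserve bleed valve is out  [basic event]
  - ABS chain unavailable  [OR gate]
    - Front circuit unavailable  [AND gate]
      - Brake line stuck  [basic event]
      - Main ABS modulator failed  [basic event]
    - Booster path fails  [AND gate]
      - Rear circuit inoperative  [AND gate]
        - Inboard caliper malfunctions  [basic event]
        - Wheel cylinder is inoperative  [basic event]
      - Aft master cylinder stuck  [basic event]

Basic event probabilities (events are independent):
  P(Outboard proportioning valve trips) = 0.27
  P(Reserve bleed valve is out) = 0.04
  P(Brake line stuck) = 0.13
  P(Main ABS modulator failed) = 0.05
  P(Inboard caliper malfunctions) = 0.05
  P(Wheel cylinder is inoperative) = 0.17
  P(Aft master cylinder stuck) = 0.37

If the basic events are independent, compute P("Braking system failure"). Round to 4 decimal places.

0.3059

P(Service line inoperative) [OR] = 1 − (1−0.27) × (1−0.04) = 0.299200
P(Front circuit unavailable) [AND] = 0.13 × 0.05 = 0.006500
P(Rear circuit inoperative) [AND] = 0.05 × 0.17 = 0.008500
P(Booster path fails) [AND] = 0.008500 × 0.37 = 0.003145
P(ABS chain unavailable) [OR] = 1 − (1−0.006500) × (1−0.003145) = 0.009625
P(Braking system failure) [OR] = 1 − (1−0.299200) × (1−0.009625) = 0.305945
Rounded to 4 decimal places: P(Braking system failure) ≈ 0.3059.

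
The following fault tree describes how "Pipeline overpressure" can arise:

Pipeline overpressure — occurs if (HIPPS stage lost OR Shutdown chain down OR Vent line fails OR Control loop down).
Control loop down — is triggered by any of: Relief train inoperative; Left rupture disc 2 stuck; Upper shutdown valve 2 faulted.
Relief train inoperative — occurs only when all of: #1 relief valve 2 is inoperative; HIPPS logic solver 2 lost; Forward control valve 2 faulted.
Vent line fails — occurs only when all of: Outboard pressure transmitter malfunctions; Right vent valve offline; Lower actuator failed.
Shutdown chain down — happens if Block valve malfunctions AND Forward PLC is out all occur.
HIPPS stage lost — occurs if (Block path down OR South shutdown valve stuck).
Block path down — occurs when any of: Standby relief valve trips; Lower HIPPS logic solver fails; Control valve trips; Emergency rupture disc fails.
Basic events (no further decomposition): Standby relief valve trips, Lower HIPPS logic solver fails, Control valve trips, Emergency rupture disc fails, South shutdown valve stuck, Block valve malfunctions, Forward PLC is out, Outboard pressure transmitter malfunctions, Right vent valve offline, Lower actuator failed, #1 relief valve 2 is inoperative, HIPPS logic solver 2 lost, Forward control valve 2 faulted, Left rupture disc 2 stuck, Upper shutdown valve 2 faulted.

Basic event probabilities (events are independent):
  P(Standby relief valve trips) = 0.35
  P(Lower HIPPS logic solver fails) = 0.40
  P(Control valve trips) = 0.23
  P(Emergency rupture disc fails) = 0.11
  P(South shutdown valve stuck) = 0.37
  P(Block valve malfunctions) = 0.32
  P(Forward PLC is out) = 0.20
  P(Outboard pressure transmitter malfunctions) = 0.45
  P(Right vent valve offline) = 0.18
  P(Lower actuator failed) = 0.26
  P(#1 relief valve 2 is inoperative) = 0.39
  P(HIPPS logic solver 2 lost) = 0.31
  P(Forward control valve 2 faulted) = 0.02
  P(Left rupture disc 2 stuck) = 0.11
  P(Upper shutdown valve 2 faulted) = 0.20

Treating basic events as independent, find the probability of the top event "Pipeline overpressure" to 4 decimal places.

0.8904

P(Block path down) [OR] = 1 − (1−0.35) × (1−0.40) × (1−0.23) × (1−0.11) = 0.732733
P(HIPPS stage lost) [OR] = 1 − (1−0.732733) × (1−0.37) = 0.831622
P(Shutdown chain down) [AND] = 0.32 × 0.20 = 0.064000
P(Vent line fails) [AND] = 0.45 × 0.18 × 0.26 = 0.021060
P(Relief train inoperative) [AND] = 0.39 × 0.31 × 0.02 = 0.002418
P(Control loop down) [OR] = 1 − (1−0.002418) × (1−0.11) × (1−0.20) = 0.289722
P(Pipeline overpressure) [OR] = 1 − (1−0.831622) × (1−0.064000) × (1−0.021060) × (1−0.289722) = 0.890416
Rounded to 4 decimal places: P(Pipeline overpressure) ≈ 0.8904.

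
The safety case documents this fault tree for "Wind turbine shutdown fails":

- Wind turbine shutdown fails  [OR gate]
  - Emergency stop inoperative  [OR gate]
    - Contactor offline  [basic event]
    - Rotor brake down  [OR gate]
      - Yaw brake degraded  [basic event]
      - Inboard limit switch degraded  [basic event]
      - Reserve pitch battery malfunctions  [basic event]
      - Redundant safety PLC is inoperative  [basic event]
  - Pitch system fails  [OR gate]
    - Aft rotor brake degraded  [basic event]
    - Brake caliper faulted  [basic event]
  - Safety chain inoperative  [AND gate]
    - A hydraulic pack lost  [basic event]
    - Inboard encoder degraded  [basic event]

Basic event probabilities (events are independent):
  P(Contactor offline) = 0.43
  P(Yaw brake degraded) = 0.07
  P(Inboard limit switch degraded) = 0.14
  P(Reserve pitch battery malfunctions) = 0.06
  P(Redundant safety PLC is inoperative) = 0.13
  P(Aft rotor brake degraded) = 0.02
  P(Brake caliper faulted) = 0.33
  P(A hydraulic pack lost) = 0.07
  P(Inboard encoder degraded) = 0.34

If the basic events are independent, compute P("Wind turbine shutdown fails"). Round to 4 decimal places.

P(Rotor brake down) [OR] = 1 − (1−0.07) × (1−0.14) × (1−0.06) × (1−0.13) = 0.345924
P(Emergency stop inoperative) [OR] = 1 − (1−0.43) × (1−0.345924) = 0.627177
P(Pitch system fails) [OR] = 1 − (1−0.02) × (1−0.33) = 0.343400
P(Safety chain inoperative) [AND] = 0.07 × 0.34 = 0.023800
P(Wind turbine shutdown fails) [OR] = 1 − (1−0.627177) × (1−0.343400) × (1−0.023800) = 0.761031
Rounded to 4 decimal places: P(Wind turbine shutdown fails) ≈ 0.7610.

0.7610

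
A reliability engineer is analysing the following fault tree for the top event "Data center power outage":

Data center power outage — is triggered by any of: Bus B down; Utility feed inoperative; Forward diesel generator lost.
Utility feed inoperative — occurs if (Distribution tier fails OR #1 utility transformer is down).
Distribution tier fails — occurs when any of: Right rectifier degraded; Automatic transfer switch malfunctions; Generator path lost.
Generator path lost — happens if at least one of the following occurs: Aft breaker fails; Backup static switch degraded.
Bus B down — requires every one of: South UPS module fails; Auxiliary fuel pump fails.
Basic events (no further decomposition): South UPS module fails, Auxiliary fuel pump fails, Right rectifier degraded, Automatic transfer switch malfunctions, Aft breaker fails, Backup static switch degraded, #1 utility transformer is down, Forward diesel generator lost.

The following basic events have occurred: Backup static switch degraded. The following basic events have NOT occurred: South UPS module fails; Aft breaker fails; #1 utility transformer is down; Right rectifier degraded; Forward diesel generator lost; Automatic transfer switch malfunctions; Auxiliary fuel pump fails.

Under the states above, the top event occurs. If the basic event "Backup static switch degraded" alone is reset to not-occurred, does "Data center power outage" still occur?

No

Counterfactual: set "Backup static switch degraded" to not occurred.
Bus B down [AND]: South UPS module fails=not, Auxiliary fuel pump fails=not → not all inputs occur → does not occur.
Generator path lost [OR]: Aft breaker fails=not, Backup static switch degraded=not → no input occurs → does not occur.
Distribution tier fails [OR]: Right rectifier degraded=not, Automatic transfer switch malfunctions=not, Generator path lost=not → no input occurs → does not occur.
Utility feed inoperative [OR]: Distribution tier fails=not, #1 utility transformer is down=not → no input occurs → does not occur.
Data center power outage [OR]: Bus B down=not, Utility feed inoperative=not, Forward diesel generator lost=not → no input occurs → does not occur.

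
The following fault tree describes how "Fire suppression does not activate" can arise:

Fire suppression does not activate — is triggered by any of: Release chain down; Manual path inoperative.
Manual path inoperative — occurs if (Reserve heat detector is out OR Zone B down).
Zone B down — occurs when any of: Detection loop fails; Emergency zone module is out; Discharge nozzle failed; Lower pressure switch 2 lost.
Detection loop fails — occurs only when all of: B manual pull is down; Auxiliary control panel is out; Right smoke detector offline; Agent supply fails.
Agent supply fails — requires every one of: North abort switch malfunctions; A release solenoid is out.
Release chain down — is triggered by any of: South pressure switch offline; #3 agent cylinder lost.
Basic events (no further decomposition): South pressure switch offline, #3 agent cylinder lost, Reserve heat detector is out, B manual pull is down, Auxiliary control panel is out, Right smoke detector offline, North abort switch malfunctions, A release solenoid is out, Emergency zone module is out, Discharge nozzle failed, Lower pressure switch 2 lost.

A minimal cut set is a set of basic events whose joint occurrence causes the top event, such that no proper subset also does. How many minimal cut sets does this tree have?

Release chain down [OR]: union of children's cut sets → 2 cut set(s).
Agent supply fails [AND]: one cut set from each child combined → 1 × 1 = 1 cut set(s).
Detection loop fails [AND]: one cut set from each child combined → 1 × 1 × 1 × 1 = 1 cut set(s).
Zone B down [OR]: union of children's cut sets → 4 cut set(s).
Manual path inoperative [OR]: union of children's cut sets → 5 cut set(s).
Fire suppression does not activate [OR]: union of children's cut sets → 7 cut set(s).
Minimal cut sets: {South pressure switch offline}; {#3 agent cylinder lost}; {Reserve heat detector is out}; {A release solenoid is out, Auxiliary control panel is out, B manual pull is down, North abort switch malfunctions, Right smoke detector offline}; {Emergency zone module is out}; {Discharge nozzle failed}; {Lower pressure switch 2 lost}.

7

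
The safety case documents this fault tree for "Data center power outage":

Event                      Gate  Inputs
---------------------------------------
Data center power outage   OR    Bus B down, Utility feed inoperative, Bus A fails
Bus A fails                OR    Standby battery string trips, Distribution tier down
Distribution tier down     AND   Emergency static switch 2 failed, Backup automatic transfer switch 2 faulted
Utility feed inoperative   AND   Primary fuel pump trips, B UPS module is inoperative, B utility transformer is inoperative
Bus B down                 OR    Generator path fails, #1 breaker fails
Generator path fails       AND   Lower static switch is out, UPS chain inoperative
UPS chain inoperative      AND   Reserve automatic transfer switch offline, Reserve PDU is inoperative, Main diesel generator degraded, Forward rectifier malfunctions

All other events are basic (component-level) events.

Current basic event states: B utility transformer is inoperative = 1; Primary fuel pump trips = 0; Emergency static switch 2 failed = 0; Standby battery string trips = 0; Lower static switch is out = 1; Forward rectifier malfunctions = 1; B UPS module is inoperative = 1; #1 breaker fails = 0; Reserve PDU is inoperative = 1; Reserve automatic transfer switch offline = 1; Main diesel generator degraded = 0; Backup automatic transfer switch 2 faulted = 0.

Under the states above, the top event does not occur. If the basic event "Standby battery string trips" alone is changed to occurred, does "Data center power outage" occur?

Counterfactual: set "Standby battery string trips" to occurred.
UPS chain inoperative [AND]: Reserve automatic transfer switch offline=occurs, Reserve PDU is inoperative=occurs, Main diesel generator degraded=not, Forward rectifier malfunctions=occurs → not all inputs occur → does not occur.
Generator path fails [AND]: Lower static switch is out=occurs, UPS chain inoperative=not → not all inputs occur → does not occur.
Bus B down [OR]: Generator path fails=not, #1 breaker fails=not → no input occurs → does not occur.
Utility feed inoperative [AND]: Primary fuel pump trips=not, B UPS module is inoperative=occurs, B utility transformer is inoperative=occurs → not all inputs occur → does not occur.
Distribution tier down [AND]: Emergency static switch 2 failed=not, Backup automatic transfer switch 2 faulted=not → not all inputs occur → does not occur.
Bus A fails [OR]: Standby battery string trips=occurs, Distribution tier down=not → at least one input occurs → occurs.
Data center power outage [OR]: Bus B down=not, Utility feed inoperative=not, Bus A fails=occurs → at least one input occurs → occurs.

Yes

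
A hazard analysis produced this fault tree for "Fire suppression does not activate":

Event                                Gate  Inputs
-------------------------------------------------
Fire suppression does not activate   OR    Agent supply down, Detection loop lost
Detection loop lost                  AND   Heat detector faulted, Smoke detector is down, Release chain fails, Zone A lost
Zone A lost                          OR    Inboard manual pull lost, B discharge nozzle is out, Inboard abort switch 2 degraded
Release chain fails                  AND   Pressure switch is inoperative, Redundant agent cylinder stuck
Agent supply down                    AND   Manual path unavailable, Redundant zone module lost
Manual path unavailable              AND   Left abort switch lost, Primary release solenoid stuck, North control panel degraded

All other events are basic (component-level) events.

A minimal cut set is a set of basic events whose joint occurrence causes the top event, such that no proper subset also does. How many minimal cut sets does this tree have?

4

Manual path unavailable [AND]: one cut set from each child combined → 1 × 1 × 1 = 1 cut set(s).
Agent supply down [AND]: one cut set from each child combined → 1 × 1 = 1 cut set(s).
Release chain fails [AND]: one cut set from each child combined → 1 × 1 = 1 cut set(s).
Zone A lost [OR]: union of children's cut sets → 3 cut set(s).
Detection loop lost [AND]: one cut set from each child combined → 1 × 1 × 1 × 3 = 3 cut set(s).
Fire suppression does not activate [OR]: union of children's cut sets → 4 cut set(s).
Minimal cut sets: {Left abort switch lost, North control panel degraded, Primary release solenoid stuck, Redundant zone module lost}; {Heat detector faulted, Inboard manual pull lost, Pressure switch is inoperative, Redundant agent cylinder stuck, Smoke detector is down}; {B discharge nozzle is out, Heat detector faulted, Pressure switch is inoperative, Redundant agent cylinder stuck, Smoke detector is down}; {Heat detector faulted, Inboard abort switch 2 degraded, Pressure switch is inoperative, Redundant agent cylinder stuck, Smoke detector is down}.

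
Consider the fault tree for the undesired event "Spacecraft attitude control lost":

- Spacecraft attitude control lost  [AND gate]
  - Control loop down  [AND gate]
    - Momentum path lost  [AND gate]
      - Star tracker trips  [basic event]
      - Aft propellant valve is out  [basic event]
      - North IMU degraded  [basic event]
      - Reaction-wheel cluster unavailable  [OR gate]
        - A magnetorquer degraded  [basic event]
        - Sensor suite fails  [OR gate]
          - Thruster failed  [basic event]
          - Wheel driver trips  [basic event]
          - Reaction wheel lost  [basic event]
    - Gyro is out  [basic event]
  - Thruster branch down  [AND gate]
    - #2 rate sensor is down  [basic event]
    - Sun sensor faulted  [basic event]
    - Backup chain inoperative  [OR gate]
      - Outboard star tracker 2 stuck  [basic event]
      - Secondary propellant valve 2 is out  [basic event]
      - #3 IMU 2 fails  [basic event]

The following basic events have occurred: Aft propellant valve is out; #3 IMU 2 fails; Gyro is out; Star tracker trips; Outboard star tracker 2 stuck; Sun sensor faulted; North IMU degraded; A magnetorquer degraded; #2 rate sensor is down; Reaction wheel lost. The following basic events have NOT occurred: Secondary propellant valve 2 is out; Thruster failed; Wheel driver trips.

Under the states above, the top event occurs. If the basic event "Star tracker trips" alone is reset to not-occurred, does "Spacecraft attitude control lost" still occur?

No

Counterfactual: set "Star tracker trips" to not occurred.
Sensor suite fails [OR]: Thruster failed=not, Wheel driver trips=not, Reaction wheel lost=occurs → at least one input occurs → occurs.
Reaction-wheel cluster unavailable [OR]: A magnetorquer degraded=occurs, Sensor suite fails=occurs → at least one input occurs → occurs.
Momentum path lost [AND]: Star tracker trips=not, Aft propellant valve is out=occurs, North IMU degraded=occurs, Reaction-wheel cluster unavailable=occurs → not all inputs occur → does not occur.
Control loop down [AND]: Momentum path lost=not, Gyro is out=occurs → not all inputs occur → does not occur.
Backup chain inoperative [OR]: Outboard star tracker 2 stuck=occurs, Secondary propellant valve 2 is out=not, #3 IMU 2 fails=occurs → at least one input occurs → occurs.
Thruster branch down [AND]: #2 rate sensor is down=occurs, Sun sensor faulted=occurs, Backup chain inoperative=occurs → all inputs occur → occurs.
Spacecraft attitude control lost [AND]: Control loop down=not, Thruster branch down=occurs → not all inputs occur → does not occur.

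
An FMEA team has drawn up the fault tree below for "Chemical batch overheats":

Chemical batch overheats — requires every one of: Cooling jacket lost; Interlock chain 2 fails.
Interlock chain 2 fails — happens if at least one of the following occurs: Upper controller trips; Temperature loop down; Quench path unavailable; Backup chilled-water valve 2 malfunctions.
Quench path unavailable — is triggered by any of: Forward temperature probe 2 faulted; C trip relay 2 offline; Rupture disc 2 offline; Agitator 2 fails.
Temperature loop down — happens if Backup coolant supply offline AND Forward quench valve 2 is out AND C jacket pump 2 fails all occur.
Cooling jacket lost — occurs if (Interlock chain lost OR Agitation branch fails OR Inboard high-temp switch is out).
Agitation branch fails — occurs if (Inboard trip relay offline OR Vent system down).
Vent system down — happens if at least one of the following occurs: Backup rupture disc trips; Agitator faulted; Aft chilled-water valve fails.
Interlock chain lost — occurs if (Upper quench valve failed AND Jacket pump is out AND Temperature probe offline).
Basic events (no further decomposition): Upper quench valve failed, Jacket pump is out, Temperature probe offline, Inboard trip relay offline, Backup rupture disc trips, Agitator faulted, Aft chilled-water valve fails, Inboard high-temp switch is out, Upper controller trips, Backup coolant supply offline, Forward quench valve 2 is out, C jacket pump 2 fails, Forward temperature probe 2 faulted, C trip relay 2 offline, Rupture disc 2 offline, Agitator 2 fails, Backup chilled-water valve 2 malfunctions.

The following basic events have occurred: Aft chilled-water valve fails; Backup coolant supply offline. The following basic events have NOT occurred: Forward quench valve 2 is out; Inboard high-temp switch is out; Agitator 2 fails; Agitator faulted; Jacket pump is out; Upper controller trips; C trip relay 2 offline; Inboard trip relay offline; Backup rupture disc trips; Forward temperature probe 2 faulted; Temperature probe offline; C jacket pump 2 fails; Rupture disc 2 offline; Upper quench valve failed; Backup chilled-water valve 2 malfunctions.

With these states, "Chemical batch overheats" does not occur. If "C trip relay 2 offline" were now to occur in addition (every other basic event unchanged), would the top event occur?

Yes

Counterfactual: set "C trip relay 2 offline" to occurred.
Interlock chain lost [AND]: Upper quench valve failed=not, Jacket pump is out=not, Temperature probe offline=not → not all inputs occur → does not occur.
Vent system down [OR]: Backup rupture disc trips=not, Agitator faulted=not, Aft chilled-water valve fails=occurs → at least one input occurs → occurs.
Agitation branch fails [OR]: Inboard trip relay offline=not, Vent system down=occurs → at least one input occurs → occurs.
Cooling jacket lost [OR]: Interlock chain lost=not, Agitation branch fails=occurs, Inboard high-temp switch is out=not → at least one input occurs → occurs.
Temperature loop down [AND]: Backup coolant supply offline=occurs, Forward quench valve 2 is out=not, C jacket pump 2 fails=not → not all inputs occur → does not occur.
Quench path unavailable [OR]: Forward temperature probe 2 faulted=not, C trip relay 2 offline=occurs, Rupture disc 2 offline=not, Agitator 2 fails=not → at least one input occurs → occurs.
Interlock chain 2 fails [OR]: Upper controller trips=not, Temperature loop down=not, Quench path unavailable=occurs, Backup chilled-water valve 2 malfunctions=not → at least one input occurs → occurs.
Chemical batch overheats [AND]: Cooling jacket lost=occurs, Interlock chain 2 fails=occurs → all inputs occur → occurs.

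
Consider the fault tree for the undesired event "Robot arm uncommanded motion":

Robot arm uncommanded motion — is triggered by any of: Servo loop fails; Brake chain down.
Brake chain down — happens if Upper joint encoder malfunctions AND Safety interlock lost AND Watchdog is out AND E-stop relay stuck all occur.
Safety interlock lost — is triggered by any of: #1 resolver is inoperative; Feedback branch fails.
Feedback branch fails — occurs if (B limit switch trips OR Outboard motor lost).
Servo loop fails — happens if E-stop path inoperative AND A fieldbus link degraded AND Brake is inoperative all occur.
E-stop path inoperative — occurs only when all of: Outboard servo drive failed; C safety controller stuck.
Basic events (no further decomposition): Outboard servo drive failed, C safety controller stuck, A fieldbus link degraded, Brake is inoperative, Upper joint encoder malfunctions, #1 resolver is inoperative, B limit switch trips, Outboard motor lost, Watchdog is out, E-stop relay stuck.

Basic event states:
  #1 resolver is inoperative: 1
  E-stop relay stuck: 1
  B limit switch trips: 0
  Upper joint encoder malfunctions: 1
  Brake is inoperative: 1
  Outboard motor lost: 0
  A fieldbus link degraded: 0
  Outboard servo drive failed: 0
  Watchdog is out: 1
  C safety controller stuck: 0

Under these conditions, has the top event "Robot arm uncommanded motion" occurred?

E-stop path inoperative [AND]: Outboard servo drive failed=not, C safety controller stuck=not → not all inputs occur → does not occur.
Servo loop fails [AND]: E-stop path inoperative=not, A fieldbus link degraded=not, Brake is inoperative=occurs → not all inputs occur → does not occur.
Feedback branch fails [OR]: B limit switch trips=not, Outboard motor lost=not → no input occurs → does not occur.
Safety interlock lost [OR]: #1 resolver is inoperative=occurs, Feedback branch fails=not → at least one input occurs → occurs.
Brake chain down [AND]: Upper joint encoder malfunctions=occurs, Safety interlock lost=occurs, Watchdog is out=occurs, E-stop relay stuck=occurs → all inputs occur → occurs.
Robot arm uncommanded motion [OR]: Servo loop fails=not, Brake chain down=occurs → at least one input occurs → occurs.

Yes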